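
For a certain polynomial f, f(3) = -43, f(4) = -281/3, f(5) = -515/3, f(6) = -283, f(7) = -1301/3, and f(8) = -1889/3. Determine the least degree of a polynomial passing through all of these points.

3

Forward differences of the values at x = 3, 4, 5, 6, 7, 8:
  f  : -43  -281/3  -515/3  -283  -1301/3  -1889/3
  Δ  : -152/3  -78  -334/3  -452/3  -196
  Δ^2: -82/3  -100/3  -118/3  -136/3
  Δ^3: -6  -6  -6
  Δ^4: 0  0
  Δ^5: 0
The third differences are constant (-6) and nonzero, while all higher differences vanish, so the minimal degree is 3.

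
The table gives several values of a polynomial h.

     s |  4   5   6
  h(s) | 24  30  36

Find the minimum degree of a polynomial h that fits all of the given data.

Forward differences of the values at s = 4, 5, 6:
  h  : 24  30  36
  Δ  : 6  6
  Δ^2: 0
The first differences are constant (6) and nonzero, while all higher differences vanish, so the minimal degree is 1.

1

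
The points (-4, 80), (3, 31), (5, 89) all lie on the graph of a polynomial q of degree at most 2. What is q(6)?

Write q(t) = at^2 + bt + c. Substituting each data point gives a linear system:
  16a - 4b + c = 80
  9a + 3b + c = 31
  25a + 5b + c = 89
Solving the system yields a = 4, b = -3, c = 4.
So q(t) = 4t^2 - 3t + 4.
Then q(6) = 130.

130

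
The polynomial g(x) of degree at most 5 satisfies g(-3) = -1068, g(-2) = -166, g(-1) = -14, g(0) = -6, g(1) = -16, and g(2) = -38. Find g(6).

Write g(x) = ax^5 + bx^4 + cx^3 + dx^2 + ex + k. Substituting each data point gives a linear system:
  -243a + 81b - 27c + 9d - 3e + k = -1068
  -32a + 16b - 8c + 4d - 2e + k = -166
  -a + b - c + d - e + k = -14
  k = -6
  a + b + c + d + e + k = -16
  32a + 16b + 8c + 4d + 2e + k = -38
Solving the system yields a = 3, b = -5, c = -4, d = -4, e = 0, k = -6.
So g(x) = 3x⁵ - 5x⁴ - 4x³ - 4x² - 6.
Then g(6) = 15834.

15834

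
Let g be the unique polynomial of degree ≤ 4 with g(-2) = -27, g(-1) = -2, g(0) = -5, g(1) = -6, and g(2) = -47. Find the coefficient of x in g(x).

Write g(x) = ax^4 + bx^3 + cx^2 + dx + e. Substituting each data point gives a linear system:
  16a - 8b + 4c - 2d + e = -27
  a - b + c - d + e = -2
  e = -5
  a + b + c + d + e = -6
  16a + 8b + 4c + 2d + e = -47
Solving the system yields a = -3, b = -1, c = 4, d = -1, e = -5.
So g(x) = -3x⁴ - x³ + 4x² - x - 5.
The coefficient of x is -1.

-1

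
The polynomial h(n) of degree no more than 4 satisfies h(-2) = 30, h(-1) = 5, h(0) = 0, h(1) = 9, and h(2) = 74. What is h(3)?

285

Using the Lagrange interpolation formula with nodes -2, -1, 0, 1, 2:
  L_0(n) = (n + 1)n(n - 1)(n - 2) / 24
  L_1(n) = (n + 2)n(n - 1)(n - 2) / -6
  L_2(n) = (n + 2)(n + 1)(n - 1)(n - 2) / 4
  L_3(n) = (n + 2)(n + 1)n(n - 2) / -6
  L_4(n) = (n + 2)(n + 1)n(n - 1) / 24
Then h(n) = 30·L_0(n) + 5·L_1(n) + 0·L_2(n) + 9·L_3(n) + 74·L_4(n).
Expanding and collecting terms gives h(n) = 2n⁴ + 3n³ + 5n² - n.
Evaluating at n = 3: h(3) = 285.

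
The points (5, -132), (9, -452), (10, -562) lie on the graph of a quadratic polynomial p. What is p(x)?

p(x) = -6x^2 + 4x - 2

Using the Lagrange interpolation formula with nodes 5, 9, 10:
  L_0(x) = (x - 9)(x - 10) / 20
  L_1(x) = (x - 5)(x - 10) / -4
  L_2(x) = (x - 5)(x - 9) / 5
Then p(x) = -132·L_0(x) - 452·L_1(x) - 562·L_2(x).
Expanding and collecting terms gives p(x) = -6x^2 + 4x - 2.
Check: p(9) = -452. ✓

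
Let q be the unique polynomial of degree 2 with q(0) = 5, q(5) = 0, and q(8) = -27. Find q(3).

8

Using the Lagrange interpolation formula with nodes 0, 5, 8:
  L_0(s) = (s - 5)(s - 8) / 40
  L_1(s) = s(s - 8) / -15
  L_2(s) = s(s - 5) / 24
Then q(s) = 5·L_0(s) + 0·L_1(s) - 27·L_2(s).
Expanding and collecting terms gives q(s) = -s^2 + 4s + 5.
Evaluating at s = 3: q(3) = 8.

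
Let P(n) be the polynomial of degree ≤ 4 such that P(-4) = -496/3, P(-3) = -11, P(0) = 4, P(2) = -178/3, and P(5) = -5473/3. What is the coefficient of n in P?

1

Write P(n) = an^4 + bn^3 + cn^2 + dn + e. Substituting each data point gives a linear system:
  256a - 64b + 16c - 4d + e = -496/3
  81a - 27b + 9c - 3d + e = -11
  e = 4
  16a + 8b + 4c + 2d + e = -178/3
  625a + 125b + 25c + 5d + e = -5473/3
Solving the system yields a = -2, b = -5, c = 5/3, d = 1, e = 4.
So P(n) = -2n^4 - 5n^3 + (5/3)n^2 + n + 4.
The coefficient of n is 1.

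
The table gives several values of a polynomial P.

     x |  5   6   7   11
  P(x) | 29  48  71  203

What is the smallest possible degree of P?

2

Divided differences on the nodes 5, 6, 7, 11:
  order 0: 29  48  71  203
  order 1: 19  23  33
  order 2: 2  2
  order 3: 0
The order-2 divided differences are all 2 (nonzero) and every higher order vanishes, so the data lies on a polynomial of degree exactly 2.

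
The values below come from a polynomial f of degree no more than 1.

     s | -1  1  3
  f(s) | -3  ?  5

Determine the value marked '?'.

The 2 known points determine the degree-1 polynomial uniquely.
Write f(s) = as + b. Substituting each data point gives a linear system:
  -a + b = -3
  3a + b = 5
Solving the system yields a = 2, b = -1.
So f(s) = 2s - 1.
Then f(1) = 1.

1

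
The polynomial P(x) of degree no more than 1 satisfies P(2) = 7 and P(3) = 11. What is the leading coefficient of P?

Write P(x) = ax + b. Substituting each data point gives a linear system:
  2a + b = 7
  3a + b = 11
Solving the system yields a = 4, b = -1.
So P(x) = 4x - 1.
The leading coefficient is 4.

4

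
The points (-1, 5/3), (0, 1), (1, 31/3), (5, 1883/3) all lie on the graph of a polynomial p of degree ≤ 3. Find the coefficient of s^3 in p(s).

4

Write p(s) = as^3 + bs^2 + cs + d. Substituting each data point gives a linear system:
  -a + b - c + d = 5/3
  d = 1
  a + b + c + d = 31/3
  125a + 25b + 5c + d = 1883/3
Solving the system yields a = 4, b = 5, c = 1/3, d = 1.
So p(s) = 4s^3 + 5s^2 + (1/3)s + 1.
The leading coefficient is 4.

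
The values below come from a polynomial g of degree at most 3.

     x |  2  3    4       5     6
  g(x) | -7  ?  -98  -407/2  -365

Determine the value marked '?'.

-73/2

On equispaced nodes a degree-3 polynomial has vanishing fourth forward difference, so
  g(2) - 4·g(3) + 6·g(4) - 4·g(5) + g(6) = 0.
Substituting the known values and solving for g(3):
  -4·g(3) = 146
  g(3) = -73/2.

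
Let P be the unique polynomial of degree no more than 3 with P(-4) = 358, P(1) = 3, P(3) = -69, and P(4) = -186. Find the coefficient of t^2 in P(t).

Write P(t) = at^3 + bt^2 + ct + d. Substituting each data point gives a linear system:
  -64a + 16b - 4c + d = 358
  a + b + c + d = 3
  27a + 9b + 3c + d = -69
  64a + 16b + 4c + d = -186
Solving the system yields a = -4, b = 5, c = -4, d = 6.
So P(t) = -4t^3 + 5t^2 - 4t + 6.
The coefficient of t^2 is 5.

5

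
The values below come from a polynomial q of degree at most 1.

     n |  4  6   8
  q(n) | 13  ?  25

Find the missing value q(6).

On equispaced nodes a degree-1 polynomial has vanishing second forward difference, so
  q(4) - 2·q(6) + q(8) = 0.
Substituting the known values and solving for q(6):
  -2·q(6) = -38
  q(6) = 19.

19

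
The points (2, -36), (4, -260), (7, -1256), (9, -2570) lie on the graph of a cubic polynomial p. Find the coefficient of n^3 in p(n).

Write p(n) = an^3 + bn^2 + cn + d. Substituting each data point gives a linear system:
  8a + 4b + 2c + d = -36
  64a + 16b + 4c + d = -260
  343a + 49b + 7c + d = -1256
  729a + 81b + 9c + d = -2570
Solving the system yields a = -3, b = -5, c = 2, d = 4.
So p(n) = -3n^3 - 5n^2 + 2n + 4.
The leading coefficient is -3.

-3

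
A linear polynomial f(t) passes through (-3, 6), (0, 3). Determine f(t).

f(t) = -t + 3

Write f(t) = at + b. Substituting each data point gives a linear system:
  -3a + b = 6
  b = 3
Solving the system yields a = -1, b = 3.
So f(t) = -t + 3.
Check: f(0) = 3. ✓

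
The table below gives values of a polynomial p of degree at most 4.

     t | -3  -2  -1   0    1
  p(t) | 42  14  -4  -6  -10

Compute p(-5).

Write p(t) = at^4 + bt^3 + ct^2 + dt + e. Substituting each data point gives a linear system:
  81a - 27b + 9c - 3d + e = 42
  16a - 8b + 4c - 2d + e = 14
  a - b + c - d + e = -4
  e = -6
  a + b + c + d + e = -10
Solving the system yields a = -1, b = -5, c = 0, d = 2, e = -6.
So p(t) = -t^4 - 5t^3 + 2t - 6.
Then p(-5) = -16.

-16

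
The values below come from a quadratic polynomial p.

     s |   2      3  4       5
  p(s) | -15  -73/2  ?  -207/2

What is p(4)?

On equispaced nodes a degree-2 polynomial has vanishing third forward difference, so
  - p(2) + 3·p(3) - 3·p(4) + p(5) = 0.
Substituting the known values and solving for p(4):
  -3·p(4) = 198
  p(4) = -66.

-66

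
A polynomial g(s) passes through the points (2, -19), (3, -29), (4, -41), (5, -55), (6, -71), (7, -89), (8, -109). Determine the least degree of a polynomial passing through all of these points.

2

Forward differences of the values at s = 2, 3, 4, 5, 6, 7, 8:
  g  : -19  -29  -41  -55  -71  -89  -109
  Δ  : -10  -12  -14  -16  -18  -20
  Δ^2: -2  -2  -2  -2  -2
  Δ^3: 0  0  0  0
  Δ^4: 0  0  0
  Δ^5: 0  0
  Δ^6: 0
The second differences are constant (-2) and nonzero, while all higher differences vanish, so the minimal degree is 2.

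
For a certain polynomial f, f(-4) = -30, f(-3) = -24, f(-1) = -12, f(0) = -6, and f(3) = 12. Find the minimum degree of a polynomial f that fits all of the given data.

1

Divided differences on the nodes -4, -3, -1, 0, 3:
  order 0: -30  -24  -12  -6  12
  order 1: 6  6  6  6
  order 2: 0  0  0
  order 3: 0  0
  order 4: 0
The order-1 divided differences are all 6 (nonzero) and every higher order vanishes, so the data lies on a polynomial of degree exactly 1.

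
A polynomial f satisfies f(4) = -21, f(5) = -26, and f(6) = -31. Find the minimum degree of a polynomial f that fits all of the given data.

1

Forward differences of the values at u = 4, 5, 6:
  f  : -21  -26  -31
  Δ  : -5  -5
  Δ^2: 0
The first differences are constant (-5) and nonzero, while all higher differences vanish, so the minimal degree is 1.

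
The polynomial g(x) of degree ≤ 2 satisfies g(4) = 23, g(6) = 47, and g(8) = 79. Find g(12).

Forward differences of the values at x = 4, 6, 8:
  g  : 23  47  79
  Δ  : 24  32
  Δ^2: 8
The second differences are constant, confirming degree 2.
Interpolating (Newton forward form) and evaluating at x = 12 gives g(12) = 167.

167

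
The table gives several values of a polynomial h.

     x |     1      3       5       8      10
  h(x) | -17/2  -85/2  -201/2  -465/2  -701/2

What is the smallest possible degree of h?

2

Divided differences on the nodes 1, 3, 5, 8, 10:
  order 0: -17/2  -85/2  -201/2  -465/2  -701/2
  order 1: -17  -29  -44  -59
  order 2: -3  -3  -3
  order 3: 0  0
  order 4: 0
The order-2 divided differences are all -3 (nonzero) and every higher order vanishes, so the data lies on a polynomial of degree exactly 2.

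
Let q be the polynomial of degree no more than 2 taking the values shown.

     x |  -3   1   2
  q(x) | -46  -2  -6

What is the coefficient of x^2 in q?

-3

Write q(x) = ax^2 + bx + c. Substituting each data point gives a linear system:
  9a - 3b + c = -46
  a + b + c = -2
  4a + 2b + c = -6
Solving the system yields a = -3, b = 5, c = -4.
So q(x) = -3x² + 5x - 4.
The leading coefficient is -3.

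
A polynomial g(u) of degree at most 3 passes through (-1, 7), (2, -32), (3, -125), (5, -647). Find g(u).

Write g(u) = au^3 + bu^2 + cu + d. Substituting each data point gives a linear system:
  -a + b - c + d = 7
  8a + 4b + 2c + d = -32
  27a + 9b + 3c + d = -125
  125a + 25b + 5c + d = -647
Solving the system yields a = -6, b = 4, c = 1, d = -2.
So g(u) = -6u³ + 4u² + u - 2.
Check: g(-1) = 7. ✓

g(u) = -6u^3 + 4u^2 + u - 2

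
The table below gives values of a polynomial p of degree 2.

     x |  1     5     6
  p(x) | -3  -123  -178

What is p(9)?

-403

Using the Lagrange interpolation formula with nodes 1, 5, 6:
  L_0(x) = (x - 5)(x - 6) / 20
  L_1(x) = (x - 1)(x - 6) / -4
  L_2(x) = (x - 1)(x - 5) / 5
Then p(x) = -3·L_0(x) - 123·L_1(x) - 178·L_2(x).
Expanding and collecting terms gives p(x) = -5x^2 + 2.
Evaluating at x = 9: p(9) = -403.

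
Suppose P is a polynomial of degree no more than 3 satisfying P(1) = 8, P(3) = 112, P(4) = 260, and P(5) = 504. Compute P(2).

36

Using the Lagrange interpolation formula with nodes 1, 3, 4, 5:
  L_0(t) = (t - 3)(t - 4)(t - 5) / -24
  L_1(t) = (t - 1)(t - 4)(t - 5) / 4
  L_2(t) = (t - 1)(t - 3)(t - 5) / -3
  L_3(t) = (t - 1)(t - 3)(t - 4) / 8
Then P(t) = 8·L_0(t) + 112·L_1(t) + 260·L_2(t) + 504·L_3(t).
Expanding and collecting terms gives P(t) = 4t^3 + 4.
Evaluating at t = 2: P(2) = 36.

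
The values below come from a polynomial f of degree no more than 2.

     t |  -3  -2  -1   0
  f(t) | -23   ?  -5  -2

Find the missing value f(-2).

-12

On equispaced nodes a degree-2 polynomial has vanishing third forward difference, so
  - f(-3) + 3·f(-2) - 3·f(-1) + f(0) = 0.
Substituting the known values and solving for f(-2):
  3·f(-2) = -36
  f(-2) = -12.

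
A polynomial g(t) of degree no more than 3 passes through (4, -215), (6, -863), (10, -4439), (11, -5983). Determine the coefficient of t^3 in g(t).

Write g(t) = at^3 + bt^2 + ct + d. Substituting each data point gives a linear system:
  64a + 16b + 4c + d = -215
  216a + 36b + 6c + d = -863
  1000a + 100b + 10c + d = -4439
  1331a + 121b + 11c + d = -5983
Solving the system yields a = -5, b = 5, c = 6, d = 1.
So g(t) = -5t^3 + 5t^2 + 6t + 1.
The leading coefficient is -5.

-5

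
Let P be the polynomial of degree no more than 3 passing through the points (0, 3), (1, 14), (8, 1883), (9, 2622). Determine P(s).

Write P(s) = as^3 + bs^2 + cs + d. Substituting each data point gives a linear system:
  d = 3
  a + b + c + d = 14
  512a + 64b + 8c + d = 1883
  729a + 81b + 9c + d = 2622
Solving the system yields a = 3, b = 5, c = 3, d = 3.
So P(s) = 3s^3 + 5s^2 + 3s + 3.
Check: P(0) = 3. ✓

P(s) = 3s^3 + 5s^2 + 3s + 3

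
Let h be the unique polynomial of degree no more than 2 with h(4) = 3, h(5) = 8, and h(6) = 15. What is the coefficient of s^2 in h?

Write h(s) = as^2 + bs + c. Substituting each data point gives a linear system:
  16a + 4b + c = 3
  25a + 5b + c = 8
  36a + 6b + c = 15
Solving the system yields a = 1, b = -4, c = 3.
So h(s) = s^2 - 4s + 3.
The leading coefficient is 1.

1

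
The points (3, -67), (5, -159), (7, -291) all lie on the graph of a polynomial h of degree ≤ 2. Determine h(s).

Using the Lagrange interpolation formula with nodes 3, 5, 7:
  L_0(s) = (s - 5)(s - 7) / 8
  L_1(s) = (s - 3)(s - 7) / -4
  L_2(s) = (s - 3)(s - 5) / 8
Then h(s) = -67·L_0(s) - 159·L_1(s) - 291·L_2(s).
Expanding and collecting terms gives h(s) = -5s² - 6s - 4.
Check: h(5) = -159. ✓

h(s) = -5s^2 - 6s - 4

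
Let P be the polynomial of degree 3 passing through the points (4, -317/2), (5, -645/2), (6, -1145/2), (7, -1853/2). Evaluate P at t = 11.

-7485/2

Using the Lagrange interpolation formula with nodes 4, 5, 6, 7:
  L_0(t) = (t - 5)(t - 6)(t - 7) / -6
  L_1(t) = (t - 4)(t - 6)(t - 7) / 2
  L_2(t) = (t - 4)(t - 5)(t - 7) / -2
  L_3(t) = (t - 4)(t - 5)(t - 6) / 6
Then P(t) = -317/2·L_0(t) - 645/2·L_1(t) - 1145/2·L_2(t) - 1853/2·L_3(t).
Expanding and collecting terms gives P(t) = -3t³ + 2t² + t - 5/2.
Evaluating at t = 11: P(11) = -7485/2.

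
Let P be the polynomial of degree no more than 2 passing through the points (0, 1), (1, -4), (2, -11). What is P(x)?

Write P(x) = ax^2 + bx + c. Substituting each data point gives a linear system:
  c = 1
  a + b + c = -4
  4a + 2b + c = -11
Solving the system yields a = -1, b = -4, c = 1.
So P(x) = -x^2 - 4x + 1.
Check: P(2) = -11. ✓

P(x) = -x^2 - 4x + 1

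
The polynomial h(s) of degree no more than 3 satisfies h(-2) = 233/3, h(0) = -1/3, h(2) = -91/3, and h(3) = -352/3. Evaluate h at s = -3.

Write h(s) = as^3 + bs^2 + cs + d. Substituting each data point gives a linear system:
  -8a + 4b - 2c + d = 233/3
  d = -1/3
  8a + 4b + 2c + d = -91/3
  27a + 9b + 3c + d = -352/3
Solving the system yields a = -6, b = 6, c = -3, d = -1/3.
So h(s) = -6s³ + 6s² - 3s - 1/3.
Then h(-3) = 674/3.

674/3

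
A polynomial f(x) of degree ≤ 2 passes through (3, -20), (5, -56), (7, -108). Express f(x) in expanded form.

f(x) = -2x^2 - 2x + 4

Write f(x) = ax^2 + bx + c. Substituting each data point gives a linear system:
  9a + 3b + c = -20
  25a + 5b + c = -56
  49a + 7b + c = -108
Solving the system yields a = -2, b = -2, c = 4.
So f(x) = -2x² - 2x + 4.
Check: f(3) = -20. ✓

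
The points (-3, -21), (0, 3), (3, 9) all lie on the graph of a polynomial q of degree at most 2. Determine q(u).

Write q(u) = au^2 + bu + c. Substituting each data point gives a linear system:
  9a - 3b + c = -21
  c = 3
  9a + 3b + c = 9
Solving the system yields a = -1, b = 5, c = 3.
So q(u) = -u² + 5u + 3.
Check: q(-3) = -21. ✓

q(u) = -u^2 + 5u + 3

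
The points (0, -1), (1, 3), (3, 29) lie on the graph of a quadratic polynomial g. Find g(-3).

Write g(u) = au^2 + bu + c. Substituting each data point gives a linear system:
  c = -1
  a + b + c = 3
  9a + 3b + c = 29
Solving the system yields a = 3, b = 1, c = -1.
So g(u) = 3u^2 + u - 1.
Then g(-3) = 23.

23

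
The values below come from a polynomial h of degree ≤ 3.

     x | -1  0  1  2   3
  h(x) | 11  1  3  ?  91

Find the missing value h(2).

29

The 4 known points determine the degree-3 polynomial uniquely.
Write h(x) = ax^3 + bx^2 + cx + d. Substituting each data point gives a linear system:
  -a + b - c + d = 11
  d = 1
  a + b + c + d = 3
  27a + 9b + 3c + d = 91
Solving the system yields a = 2, b = 6, c = -6, d = 1.
So h(x) = 2x³ + 6x² - 6x + 1.
Then h(2) = 29.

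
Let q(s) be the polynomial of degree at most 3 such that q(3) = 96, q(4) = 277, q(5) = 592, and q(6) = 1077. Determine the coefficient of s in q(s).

Write q(s) = as^3 + bs^2 + cs + d. Substituting each data point gives a linear system:
  27a + 9b + 3c + d = 96
  64a + 16b + 4c + d = 277
  125a + 25b + 5c + d = 592
  216a + 36b + 6c + d = 1077
Solving the system yields a = 6, b = -5, c = -6, d = -3.
So q(s) = 6s^3 - 5s^2 - 6s - 3.
The coefficient of s is -6.

-6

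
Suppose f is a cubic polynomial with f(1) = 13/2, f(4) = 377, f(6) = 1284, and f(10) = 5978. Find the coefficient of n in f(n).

-5/2

Write f(n) = an^3 + bn^2 + cn + d. Substituting each data point gives a linear system:
  a + b + c + d = 13/2
  64a + 16b + 4c + d = 377
  216a + 36b + 6c + d = 1284
  1000a + 100b + 10c + d = 5978
Solving the system yields a = 6, b = 0, c = -5/2, d = 3.
So f(n) = 6n^3 - (5/2)n + 3.
The coefficient of n is -5/2.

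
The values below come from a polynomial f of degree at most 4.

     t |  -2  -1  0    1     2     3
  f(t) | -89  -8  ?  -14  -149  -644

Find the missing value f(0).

1

On equispaced nodes a degree-4 polynomial has vanishing fifth forward difference, so
  - f(-2) + 5·f(-1) - 10·f(0) + 10·f(1) - 5·f(2) + f(3) = 0.
Substituting the known values and solving for f(0):
  -10·f(0) = -10
  f(0) = 1.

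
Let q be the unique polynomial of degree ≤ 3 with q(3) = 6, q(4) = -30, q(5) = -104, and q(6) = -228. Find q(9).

-1020

Using the Lagrange interpolation formula with nodes 3, 4, 5, 6:
  L_0(x) = (x - 4)(x - 5)(x - 6) / -6
  L_1(x) = (x - 3)(x - 5)(x - 6) / 2
  L_2(x) = (x - 3)(x - 4)(x - 6) / -2
  L_3(x) = (x - 3)(x - 4)(x - 5) / 6
Then q(x) = 6·L_0(x) - 30·L_1(x) - 104·L_2(x) - 228·L_3(x).
Expanding and collecting terms gives q(x) = -2x^3 + 5x^2 + 3x + 6.
Evaluating at x = 9: q(9) = -1020.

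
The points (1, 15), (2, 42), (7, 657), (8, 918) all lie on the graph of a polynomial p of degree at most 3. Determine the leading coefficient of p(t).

1

Write p(t) = at^3 + bt^2 + ct + d. Substituting each data point gives a linear system:
  a + b + c + d = 15
  8a + 4b + 2c + d = 42
  343a + 49b + 7c + d = 657
  512a + 64b + 8c + d = 918
Solving the system yields a = 1, b = 6, c = 2, d = 6.
So p(t) = t^3 + 6t^2 + 2t + 6.
The leading coefficient is 1.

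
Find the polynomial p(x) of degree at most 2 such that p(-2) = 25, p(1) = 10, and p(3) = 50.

p(x) = 5x^2 + 5

Using the Lagrange interpolation formula with nodes -2, 1, 3:
  L_0(x) = (x - 1)(x - 3) / 15
  L_1(x) = (x + 2)(x - 3) / -6
  L_2(x) = (x + 2)(x - 1) / 10
Then p(x) = 25·L_0(x) + 10·L_1(x) + 50·L_2(x).
Expanding and collecting terms gives p(x) = 5x² + 5.
Check: p(-2) = 25. ✓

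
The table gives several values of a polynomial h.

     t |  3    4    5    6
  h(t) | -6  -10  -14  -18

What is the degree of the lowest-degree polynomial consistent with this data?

Forward differences of the values at t = 3, 4, 5, 6:
  h  : -6  -10  -14  -18
  Δ  : -4  -4  -4
  Δ^2: 0  0
  Δ^3: 0
The first differences are constant (-4) and nonzero, while all higher differences vanish, so the minimal degree is 1.

1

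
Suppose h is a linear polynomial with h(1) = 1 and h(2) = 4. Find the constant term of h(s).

Write h(s) = as + b. Substituting each data point gives a linear system:
  a + b = 1
  2a + b = 4
Solving the system yields a = 3, b = -2.
So h(s) = 3s - 2.
The constant term is -2.

-2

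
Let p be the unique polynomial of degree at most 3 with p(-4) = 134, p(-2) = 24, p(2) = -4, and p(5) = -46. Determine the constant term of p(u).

Write p(u) = au^3 + bu^2 + cu + d. Substituting each data point gives a linear system:
  -64a + 16b - 4c + d = 134
  -8a + 4b - 2c + d = 24
  8a + 4b + 2c + d = -4
  125a + 25b + 5c + d = -46
Solving the system yields a = -1, b = 4, c = -3, d = -6.
So p(u) = -u^3 + 4u^2 - 3u - 6.
The constant term is -6.

-6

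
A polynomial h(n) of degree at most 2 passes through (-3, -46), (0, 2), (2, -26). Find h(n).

h(n) = -6n^2 - 2n + 2

Write h(n) = an^2 + bn + c. Substituting each data point gives a linear system:
  9a - 3b + c = -46
  c = 2
  4a + 2b + c = -26
Solving the system yields a = -6, b = -2, c = 2.
So h(n) = -6n^2 - 2n + 2.
Check: h(-3) = -46. ✓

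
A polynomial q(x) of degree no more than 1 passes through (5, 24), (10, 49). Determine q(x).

Using the Lagrange interpolation formula with nodes 5, 10:
  L_0(x) = (x - 10) / -5
  L_1(x) = (x - 5) / 5
Then q(x) = 24·L_0(x) + 49·L_1(x).
Expanding and collecting terms gives q(x) = 5x - 1.
Check: q(10) = 49. ✓

q(x) = 5x - 1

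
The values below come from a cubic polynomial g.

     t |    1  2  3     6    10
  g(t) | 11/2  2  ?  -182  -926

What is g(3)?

-25/2

The 4 known points determine the degree-3 polynomial uniquely.
Write g(t) = at^3 + bt^2 + ct + d. Substituting each data point gives a linear system:
  a + b + c + d = 11/2
  8a + 4b + 2c + d = 2
  216a + 36b + 6c + d = -182
  1000a + 100b + 10c + d = -926
Solving the system yields a = -1, b = 1/2, c = 2, d = 4.
So g(t) = -t^3 + (1/2)t^2 + 2t + 4.
Then g(3) = -25/2.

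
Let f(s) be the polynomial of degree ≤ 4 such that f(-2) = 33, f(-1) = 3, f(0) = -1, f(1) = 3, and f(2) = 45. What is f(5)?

Write f(s) = as^4 + bs^3 + cs^2 + ds + e. Substituting each data point gives a linear system:
  16a - 8b + 4c - 2d + e = 33
  a - b + c - d + e = 3
  e = -1
  a + b + c + d + e = 3
  16a + 8b + 4c + 2d + e = 45
Solving the system yields a = 2, b = 1, c = 2, d = -1, e = -1.
So f(s) = 2s^4 + s^3 + 2s^2 - s - 1.
Then f(5) = 1419.

1419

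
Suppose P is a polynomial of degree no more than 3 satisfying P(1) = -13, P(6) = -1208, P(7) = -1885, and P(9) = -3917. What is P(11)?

Write P(t) = at^3 + bt^2 + ct + d. Substituting each data point gives a linear system:
  a + b + c + d = -13
  216a + 36b + 6c + d = -1208
  343a + 49b + 7c + d = -1885
  729a + 81b + 9c + d = -3917
Solving the system yields a = -5, b = -3, c = -3, d = -2.
So P(t) = -5t³ - 3t² - 3t - 2.
Then P(11) = -7053.

-7053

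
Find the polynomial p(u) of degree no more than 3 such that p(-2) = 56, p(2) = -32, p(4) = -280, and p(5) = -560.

p(u) = -5u^3 + 3u^2 - 2u

Write p(u) = au^3 + bu^2 + cu + d. Substituting each data point gives a linear system:
  -8a + 4b - 2c + d = 56
  8a + 4b + 2c + d = -32
  64a + 16b + 4c + d = -280
  125a + 25b + 5c + d = -560
Solving the system yields a = -5, b = 3, c = -2, d = 0.
So p(u) = -5u^3 + 3u^2 - 2u.
Check: p(4) = -280. ✓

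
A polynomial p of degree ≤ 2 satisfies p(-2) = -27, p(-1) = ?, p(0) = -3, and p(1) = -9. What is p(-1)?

The 3 known points determine the degree-2 polynomial uniquely.
Write p(t) = at^2 + bt + c. Substituting each data point gives a linear system:
  4a - 2b + c = -27
  c = -3
  a + b + c = -9
Solving the system yields a = -6, b = 0, c = -3.
So p(t) = -6t² - 3.
Then p(-1) = -9.

-9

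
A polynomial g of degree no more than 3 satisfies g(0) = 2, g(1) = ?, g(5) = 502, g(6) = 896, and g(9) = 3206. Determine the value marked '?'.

6

The 4 known points determine the degree-3 polynomial uniquely.
Write g(x) = ax^3 + bx^2 + cx + d. Substituting each data point gives a linear system:
  d = 2
  125a + 25b + 5c + d = 502
  216a + 36b + 6c + d = 896
  729a + 81b + 9c + d = 3206
Solving the system yields a = 5, b = -6, c = 5, d = 2.
So g(x) = 5x^3 - 6x^2 + 5x + 2.
Then g(1) = 6.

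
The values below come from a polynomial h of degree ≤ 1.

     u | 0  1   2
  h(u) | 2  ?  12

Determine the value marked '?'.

The 2 known points determine the degree-1 polynomial uniquely.
Write h(u) = au + b. Substituting each data point gives a linear system:
  b = 2
  2a + b = 12
Solving the system yields a = 5, b = 2.
So h(u) = 5u + 2.
Then h(1) = 7.

7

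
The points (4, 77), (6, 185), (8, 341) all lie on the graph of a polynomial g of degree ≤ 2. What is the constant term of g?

Write g(x) = ax^2 + bx + c. Substituting each data point gives a linear system:
  16a + 4b + c = 77
  36a + 6b + c = 185
  64a + 8b + c = 341
Solving the system yields a = 6, b = -6, c = 5.
So g(x) = 6x^2 - 6x + 5.
The constant term is 5.

5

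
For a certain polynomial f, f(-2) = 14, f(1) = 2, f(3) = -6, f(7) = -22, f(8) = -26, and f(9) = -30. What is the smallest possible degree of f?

Divided differences on the nodes -2, 1, 3, 7, 8, 9:
  order 0: 14  2  -6  -22  -26  -30
  order 1: -4  -4  -4  -4  -4
  order 2: 0  0  0  0
  order 3: 0  0  0
  order 4: 0  0
  order 5: 0
The order-1 divided differences are all -4 (nonzero) and every higher order vanishes, so the data lies on a polynomial of degree exactly 1.

1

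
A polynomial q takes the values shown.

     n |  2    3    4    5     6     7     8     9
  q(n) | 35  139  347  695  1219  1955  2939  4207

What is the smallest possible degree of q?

Forward differences of the values at n = 2, 3, 4, 5, 6, 7, 8, 9:
  q  : 35  139  347  695  1219  1955  2939  4207
  Δ  : 104  208  348  524  736  984  1268
  Δ^2: 104  140  176  212  248  284
  Δ^3: 36  36  36  36  36
  Δ^4: 0  0  0  0
  Δ^5: 0  0  0
  Δ^6: 0  0
  Δ^7: 0
The third differences are constant (36) and nonzero, while all higher differences vanish, so the minimal degree is 3.

3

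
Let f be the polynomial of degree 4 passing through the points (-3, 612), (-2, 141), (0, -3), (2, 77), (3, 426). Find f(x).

f(x) = 6x^4 - 3x^3 + 4x^2 - 4x - 3

Write f(x) = ax^4 + bx^3 + cx^2 + dx + e. Substituting each data point gives a linear system:
  81a - 27b + 9c - 3d + e = 612
  16a - 8b + 4c - 2d + e = 141
  e = -3
  16a + 8b + 4c + 2d + e = 77
  81a + 27b + 9c + 3d + e = 426
Solving the system yields a = 6, b = -3, c = 4, d = -4, e = -3.
So f(x) = 6x^4 - 3x^3 + 4x^2 - 4x - 3.
Check: f(-3) = 612. ✓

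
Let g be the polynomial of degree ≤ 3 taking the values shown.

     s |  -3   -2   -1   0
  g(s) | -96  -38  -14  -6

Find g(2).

Forward differences of the values at s = -3, -2, -1, 0:
  g  : -96  -38  -14  -6
  Δ  : 58  24  8
  Δ^2: -34  -16
  Δ^3: 18
The third differences are constant, confirming degree 3.
Interpolating (Newton forward form) and evaluating at s = 2 gives g(2) = 34.

34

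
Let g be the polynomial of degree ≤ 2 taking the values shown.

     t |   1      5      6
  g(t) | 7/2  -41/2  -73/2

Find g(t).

Using the Lagrange interpolation formula with nodes 1, 5, 6:
  L_0(t) = (t - 5)(t - 6) / 20
  L_1(t) = (t - 1)(t - 6) / -4
  L_2(t) = (t - 1)(t - 5) / 5
Then g(t) = 7/2·L_0(t) - 41/2·L_1(t) - 73/2·L_2(t).
Expanding and collecting terms gives g(t) = -2t² + 6t - 1/2.
Check: g(5) = -41/2. ✓

g(t) = -2t^2 + 6t - 1/2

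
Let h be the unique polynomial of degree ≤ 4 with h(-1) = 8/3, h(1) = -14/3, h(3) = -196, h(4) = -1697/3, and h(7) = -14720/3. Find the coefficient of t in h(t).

Write h(t) = at^4 + bt^3 + ct^2 + dt + e. Substituting each data point gives a linear system:
  a - b + c - d + e = 8/3
  a + b + c + d + e = -14/3
  81a + 27b + 9c + 3d + e = -196
  256a + 64b + 16c + 4d + e = -1697/3
  2401a + 343b + 49c + 7d + e = -14720/3
Solving the system yields a = -2, b = 1/3, c = -4, d = -4, e = 5.
So h(t) = -2t^4 + (1/3)t^3 - 4t^2 - 4t + 5.
The coefficient of t is -4.

-4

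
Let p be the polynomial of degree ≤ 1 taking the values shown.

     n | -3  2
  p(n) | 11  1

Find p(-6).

17

Write p(n) = an + b. Substituting each data point gives a linear system:
  -3a + b = 11
  2a + b = 1
Solving the system yields a = -2, b = 5.
So p(n) = -2n + 5.
Then p(-6) = 17.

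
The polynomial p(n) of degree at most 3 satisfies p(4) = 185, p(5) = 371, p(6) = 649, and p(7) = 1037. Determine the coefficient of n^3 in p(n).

3

Write p(n) = an^3 + bn^2 + cn + d. Substituting each data point gives a linear system:
  64a + 16b + 4c + d = 185
  125a + 25b + 5c + d = 371
  216a + 36b + 6c + d = 649
  343a + 49b + 7c + d = 1037
Solving the system yields a = 3, b = 1, c = -6, d = 1.
So p(n) = 3n^3 + n^2 - 6n + 1.
The leading coefficient is 3.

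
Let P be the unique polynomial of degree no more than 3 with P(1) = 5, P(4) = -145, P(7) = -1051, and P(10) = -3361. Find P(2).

Using the Lagrange interpolation formula with nodes 1, 4, 7, 10:
  L_0(n) = (n - 4)(n - 7)(n - 10) / -162
  L_1(n) = (n - 1)(n - 7)(n - 10) / 54
  L_2(n) = (n - 1)(n - 4)(n - 10) / -54
  L_3(n) = (n - 1)(n - 4)(n - 7) / 162
Then P(n) = 5·L_0(n) - 145·L_1(n) - 1051·L_2(n) - 3361·L_3(n).
Expanding and collecting terms gives P(n) = -4n^3 + 6n^2 + 4n - 1.
Evaluating at n = 2: P(2) = -1.

-1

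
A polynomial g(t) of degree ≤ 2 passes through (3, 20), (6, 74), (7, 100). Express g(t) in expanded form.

g(t) = 2t^2 + 2

Using the Lagrange interpolation formula with nodes 3, 6, 7:
  L_0(t) = (t - 6)(t - 7) / 12
  L_1(t) = (t - 3)(t - 7) / -3
  L_2(t) = (t - 3)(t - 6) / 4
Then g(t) = 20·L_0(t) + 74·L_1(t) + 100·L_2(t).
Expanding and collecting terms gives g(t) = 2t² + 2.
Check: g(6) = 74. ✓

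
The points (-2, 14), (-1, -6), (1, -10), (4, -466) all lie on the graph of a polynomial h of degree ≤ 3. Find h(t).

Using the Lagrange interpolation formula with nodes -2, -1, 1, 4:
  L_0(t) = (t + 1)(t - 1)(t - 4) / -18
  L_1(t) = (t + 2)(t - 1)(t - 4) / 10
  L_2(t) = (t + 2)(t + 1)(t - 4) / -18
  L_3(t) = (t + 2)(t + 1)(t - 1) / 90
Then h(t) = 14·L_0(t) - 6·L_1(t) - 10·L_2(t) - 466·L_3(t).
Expanding and collecting terms gives h(t) = -6t^3 - 6t^2 + 4t - 2.
Check: h(1) = -10. ✓

h(t) = -6t^3 - 6t^2 + 4t - 2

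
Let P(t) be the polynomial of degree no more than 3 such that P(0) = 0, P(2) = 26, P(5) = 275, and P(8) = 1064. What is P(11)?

Write P(t) = at^3 + bt^2 + ct + d. Substituting each data point gives a linear system:
  d = 0
  8a + 4b + 2c + d = 26
  125a + 25b + 5c + d = 275
  512a + 64b + 8c + d = 1064
Solving the system yields a = 2, b = 0, c = 5, d = 0.
So P(t) = 2t³ + 5t.
Then P(11) = 2717.

2717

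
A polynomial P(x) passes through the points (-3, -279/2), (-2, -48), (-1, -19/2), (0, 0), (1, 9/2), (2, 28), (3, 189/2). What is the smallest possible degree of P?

3

Forward differences of the values at x = -3, -2, -1, 0, 1, 2, 3:
  P  : -279/2  -48  -19/2  0  9/2  28  189/2
  Δ  : 183/2  77/2  19/2  9/2  47/2  133/2
  Δ^2: -53  -29  -5  19  43
  Δ^3: 24  24  24  24
  Δ^4: 0  0  0
  Δ^5: 0  0
  Δ^6: 0
The third differences are constant (24) and nonzero, while all higher differences vanish, so the minimal degree is 3.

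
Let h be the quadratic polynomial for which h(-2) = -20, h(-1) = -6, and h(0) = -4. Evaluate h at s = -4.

Using the Lagrange interpolation formula with nodes -2, -1, 0:
  L_0(s) = (s + 1)s / 2
  L_1(s) = (s + 2)s / -1
  L_2(s) = (s + 2)(s + 1) / 2
Then h(s) = -20·L_0(s) - 6·L_1(s) - 4·L_2(s).
Expanding and collecting terms gives h(s) = -6s² - 4s - 4.
Evaluating at s = -4: h(-4) = -84.

-84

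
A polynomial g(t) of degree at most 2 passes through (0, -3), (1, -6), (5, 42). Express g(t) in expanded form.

g(t) = 3t^2 - 6t - 3

Write g(t) = at^2 + bt + c. Substituting each data point gives a linear system:
  c = -3
  a + b + c = -6
  25a + 5b + c = 42
Solving the system yields a = 3, b = -6, c = -3.
So g(t) = 3t^2 - 6t - 3.
Check: g(1) = -6. ✓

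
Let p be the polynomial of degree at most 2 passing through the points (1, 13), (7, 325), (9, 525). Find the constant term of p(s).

Write p(s) = as^2 + bs + c. Substituting each data point gives a linear system:
  a + b + c = 13
  49a + 7b + c = 325
  81a + 9b + c = 525
Solving the system yields a = 6, b = 4, c = 3.
So p(s) = 6s² + 4s + 3.
The constant term is 3.

3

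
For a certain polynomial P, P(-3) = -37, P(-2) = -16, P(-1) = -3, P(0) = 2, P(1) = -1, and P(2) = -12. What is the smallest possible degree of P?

Forward differences of the values at t = -3, -2, -1, 0, 1, 2:
  P  : -37  -16  -3  2  -1  -12
  Δ  : 21  13  5  -3  -11
  Δ^2: -8  -8  -8  -8
  Δ^3: 0  0  0
  Δ^4: 0  0
  Δ^5: 0
The second differences are constant (-8) and nonzero, while all higher differences vanish, so the minimal degree is 2.

2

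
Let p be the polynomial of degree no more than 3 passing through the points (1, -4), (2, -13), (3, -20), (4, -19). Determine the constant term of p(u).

Write p(u) = au^3 + bu^2 + cu + d. Substituting each data point gives a linear system:
  a + b + c + d = -4
  8a + 4b + 2c + d = -13
  27a + 9b + 3c + d = -20
  64a + 16b + 4c + d = -19
Solving the system yields a = 1, b = -5, c = -1, d = 1.
So p(u) = u^3 - 5u^2 - u + 1.
The constant term is 1.

1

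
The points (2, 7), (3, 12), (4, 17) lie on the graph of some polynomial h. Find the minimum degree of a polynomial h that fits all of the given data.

1

Forward differences of the values at n = 2, 3, 4:
  h  : 7  12  17
  Δ  : 5  5
  Δ^2: 0
The first differences are constant (5) and nonzero, while all higher differences vanish, so the minimal degree is 1.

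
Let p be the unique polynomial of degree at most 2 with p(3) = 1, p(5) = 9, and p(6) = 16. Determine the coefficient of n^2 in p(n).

Write p(n) = an^2 + bn + c. Substituting each data point gives a linear system:
  9a + 3b + c = 1
  25a + 5b + c = 9
  36a + 6b + c = 16
Solving the system yields a = 1, b = -4, c = 4.
So p(n) = n^2 - 4n + 4.
The leading coefficient is 1.

1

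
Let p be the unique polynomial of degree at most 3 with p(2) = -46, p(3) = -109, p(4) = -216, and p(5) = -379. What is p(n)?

Using the Lagrange interpolation formula with nodes 2, 3, 4, 5:
  L_0(n) = (n - 3)(n - 4)(n - 5) / -6
  L_1(n) = (n - 2)(n - 4)(n - 5) / 2
  L_2(n) = (n - 2)(n - 3)(n - 5) / -2
  L_3(n) = (n - 2)(n - 3)(n - 4) / 6
Then p(n) = -46·L_0(n) - 109·L_1(n) - 216·L_2(n) - 379·L_3(n).
Expanding and collecting terms gives p(n) = -2n^3 - 4n^2 - 5n - 4.
Check: p(2) = -46. ✓

p(n) = -2n^3 - 4n^2 - 5n - 4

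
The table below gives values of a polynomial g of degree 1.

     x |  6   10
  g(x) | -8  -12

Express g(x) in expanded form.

Using the Lagrange interpolation formula with nodes 6, 10:
  L_0(x) = (x - 10) / -4
  L_1(x) = (x - 6) / 4
Then g(x) = -8·L_0(x) - 12·L_1(x).
Expanding and collecting terms gives g(x) = -x - 2.
Check: g(10) = -12. ✓

g(x) = -x - 2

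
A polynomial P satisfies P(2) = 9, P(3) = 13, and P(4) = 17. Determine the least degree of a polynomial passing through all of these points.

1

Forward differences of the values at n = 2, 3, 4:
  P  : 9  13  17
  Δ  : 4  4
  Δ^2: 0
The first differences are constant (4) and nonzero, while all higher differences vanish, so the minimal degree is 1.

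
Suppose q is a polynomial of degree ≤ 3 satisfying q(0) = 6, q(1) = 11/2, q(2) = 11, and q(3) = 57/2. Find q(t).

q(t) = t^3 - (3/2)t + 6

Write q(t) = at^3 + bt^2 + ct + d. Substituting each data point gives a linear system:
  d = 6
  a + b + c + d = 11/2
  8a + 4b + 2c + d = 11
  27a + 9b + 3c + d = 57/2
Solving the system yields a = 1, b = 0, c = -3/2, d = 6.
So q(t) = t^3 - (3/2)t + 6.
Check: q(3) = 57/2. ✓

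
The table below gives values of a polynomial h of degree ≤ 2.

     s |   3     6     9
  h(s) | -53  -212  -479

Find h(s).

h(s) = -6s^2 + s - 2

Using the Lagrange interpolation formula with nodes 3, 6, 9:
  L_0(s) = (s - 6)(s - 9) / 18
  L_1(s) = (s - 3)(s - 9) / -9
  L_2(s) = (s - 3)(s - 6) / 18
Then h(s) = -53·L_0(s) - 212·L_1(s) - 479·L_2(s).
Expanding and collecting terms gives h(s) = -6s² + s - 2.
Check: h(9) = -479. ✓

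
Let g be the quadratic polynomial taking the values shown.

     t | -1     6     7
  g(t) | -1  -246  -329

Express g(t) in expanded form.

g(t) = -6t^2 - 5t

Write g(t) = at^2 + bt + c. Substituting each data point gives a linear system:
  a - b + c = -1
  36a + 6b + c = -246
  49a + 7b + c = -329
Solving the system yields a = -6, b = -5, c = 0.
So g(t) = -6t^2 - 5t.
Check: g(6) = -246. ✓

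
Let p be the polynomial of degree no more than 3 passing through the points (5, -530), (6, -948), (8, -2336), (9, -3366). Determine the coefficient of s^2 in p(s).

3

Write p(s) = as^3 + bs^2 + cs + d. Substituting each data point gives a linear system:
  125a + 25b + 5c + d = -530
  216a + 36b + 6c + d = -948
  512a + 64b + 8c + d = -2336
  729a + 81b + 9c + d = -3366
Solving the system yields a = -5, b = 3, c = 4, d = 0.
So p(s) = -5s³ + 3s² + 4s.
The coefficient of s^2 is 3.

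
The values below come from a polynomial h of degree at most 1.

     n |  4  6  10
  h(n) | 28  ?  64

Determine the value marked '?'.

40

The 2 known points determine the degree-1 polynomial uniquely.
Write h(n) = an + b. Substituting each data point gives a linear system:
  4a + b = 28
  10a + b = 64
Solving the system yields a = 6, b = 4.
So h(n) = 6n + 4.
Then h(6) = 40.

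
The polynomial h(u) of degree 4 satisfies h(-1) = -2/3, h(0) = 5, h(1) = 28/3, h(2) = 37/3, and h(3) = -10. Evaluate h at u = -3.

-136

Forward differences of the values at u = -1, 0, 1, 2, 3:
  h  : -2/3  5  28/3  37/3  -10
  Δ  : 17/3  13/3  3  -67/3
  Δ^2: -4/3  -4/3  -76/3
  Δ^3: 0  -24
  Δ^4: -24
The fourth differences are constant, confirming degree 4.
Interpolating (Newton forward form) and evaluating at u = -3 gives h(-3) = -136.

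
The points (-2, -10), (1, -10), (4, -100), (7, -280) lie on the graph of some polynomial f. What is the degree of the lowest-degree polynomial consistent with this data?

2

Forward differences of the values at n = -2, 1, 4, 7:
  f  : -10  -10  -100  -280
  Δ  : 0  -90  -180
  Δ^2: -90  -90
  Δ^3: 0
The second differences are constant (-90) and nonzero, while all higher differences vanish, so the minimal degree is 2.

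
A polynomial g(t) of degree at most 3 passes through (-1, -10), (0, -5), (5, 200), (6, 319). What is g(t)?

Using the Lagrange interpolation formula with nodes -1, 0, 5, 6:
  L_0(t) = t(t - 5)(t - 6) / -42
  L_1(t) = (t + 1)(t - 5)(t - 6) / 30
  L_2(t) = (t + 1)t(t - 6) / -30
  L_3(t) = (t + 1)t(t - 5) / 42
Then g(t) = -10·L_0(t) - 5·L_1(t) + 200·L_2(t) + 319·L_3(t).
Expanding and collecting terms gives g(t) = t^3 + 2t^2 + 6t - 5.
Check: g(6) = 319. ✓

g(t) = t^3 + 2t^2 + 6t - 5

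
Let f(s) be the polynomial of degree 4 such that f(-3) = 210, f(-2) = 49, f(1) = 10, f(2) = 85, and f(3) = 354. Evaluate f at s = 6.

Using the Lagrange interpolation formula with nodes -3, -2, 1, 2, 3:
  L_0(s) = (s + 2)(s - 1)(s - 2)(s - 3) / 120
  L_1(s) = (s + 3)(s - 1)(s - 2)(s - 3) / -60
  L_2(s) = (s + 3)(s + 2)(s - 2)(s - 3) / 24
  L_3(s) = (s + 3)(s + 2)(s - 1)(s - 3) / -20
  L_4(s) = (s + 3)(s + 2)(s - 1)(s - 2) / 60
Then f(s) = 210·L_0(s) + 49·L_1(s) + 10·L_2(s) + 85·L_3(s) + 354·L_4(s).
Expanding and collecting terms gives f(s) = 3s^4 + 3s^3 + 4s^2 - 3s + 3.
Evaluating at s = 6: f(6) = 4665.

4665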